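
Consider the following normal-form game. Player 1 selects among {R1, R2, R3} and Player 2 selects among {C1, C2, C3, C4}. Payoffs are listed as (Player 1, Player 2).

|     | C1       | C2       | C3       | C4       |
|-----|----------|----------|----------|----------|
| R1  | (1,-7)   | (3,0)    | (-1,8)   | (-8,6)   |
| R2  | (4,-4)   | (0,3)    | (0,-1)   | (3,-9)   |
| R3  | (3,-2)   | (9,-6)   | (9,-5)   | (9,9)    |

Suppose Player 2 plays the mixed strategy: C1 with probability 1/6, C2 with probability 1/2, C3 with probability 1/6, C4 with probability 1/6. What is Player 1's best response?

Compute Player 1's expected payoff from each pure strategy against the given mix.
R1: (1/6)·1 + (1/2)·3 + (1/6)·(-1) + (1/6)·(-8) = 1/6
R2: (1/6)·4 + (1/2)·0 + (1/6)·0 + (1/6)·3 = 7/6
R3: (1/6)·3 + (1/2)·9 + (1/6)·9 + (1/6)·9 = 8
Highest expected payoff is 8, from R3.

R3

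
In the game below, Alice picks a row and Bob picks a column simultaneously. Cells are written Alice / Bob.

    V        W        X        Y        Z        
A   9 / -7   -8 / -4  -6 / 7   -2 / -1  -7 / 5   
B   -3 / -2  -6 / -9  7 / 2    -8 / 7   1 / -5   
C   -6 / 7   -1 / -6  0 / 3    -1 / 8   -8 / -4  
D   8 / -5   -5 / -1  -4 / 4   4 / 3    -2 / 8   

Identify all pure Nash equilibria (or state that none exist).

Find each player's best response to every opponent strategy; NE are the intersections.
Alice's best responses — vs V: A (payoff 9); vs W: C (payoff -1); vs X: B (payoff 7); vs Y: D (payoff 4); vs Z: B (payoff 1).
Bob's best responses — vs A: X (payoff 7); vs B: Y (payoff 7); vs C: Y (payoff 8); vs D: Z (payoff 8).
No cell has both players best-responding. For instance, Alice's best reply to V is A, but against A Bob prefers X over V.

There is no pure-strategy Nash equilibrium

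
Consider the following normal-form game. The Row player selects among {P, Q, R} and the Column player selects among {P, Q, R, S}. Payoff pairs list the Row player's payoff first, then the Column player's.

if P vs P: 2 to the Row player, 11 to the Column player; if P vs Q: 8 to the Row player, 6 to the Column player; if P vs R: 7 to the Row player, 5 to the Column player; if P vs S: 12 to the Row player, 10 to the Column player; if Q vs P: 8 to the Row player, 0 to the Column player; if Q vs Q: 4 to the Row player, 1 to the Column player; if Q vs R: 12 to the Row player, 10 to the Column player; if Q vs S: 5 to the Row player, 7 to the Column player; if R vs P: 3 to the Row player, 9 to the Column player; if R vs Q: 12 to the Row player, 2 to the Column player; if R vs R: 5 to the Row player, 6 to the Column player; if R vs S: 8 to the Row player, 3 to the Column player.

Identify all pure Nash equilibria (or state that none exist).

(Q, R)

Find each player's best response to every opponent strategy; NE are the intersections.
The Row player's best responses — vs P: Q (payoff 8); vs Q: R (payoff 12); vs R: Q (payoff 12); vs S: P (payoff 12).
The Column player's best responses — vs P: P (payoff 11); vs Q: R (payoff 10); vs R: P (payoff 9).
The only mutual best response is (Q, R); neither player gains by switching there.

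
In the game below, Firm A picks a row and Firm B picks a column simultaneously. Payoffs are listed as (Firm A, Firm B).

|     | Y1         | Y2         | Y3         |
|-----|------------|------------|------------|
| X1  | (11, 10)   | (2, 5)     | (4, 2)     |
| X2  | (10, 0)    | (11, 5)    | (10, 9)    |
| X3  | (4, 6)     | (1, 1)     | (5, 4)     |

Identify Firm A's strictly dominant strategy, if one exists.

A strategy is strictly dominant if it gives Firm A a strictly higher payoff than every other strategy, against every choice by the opponent.
X1 is not dominant: against Y2, X2 gives 11 > 2.
X2 is not dominant: against Y1, X1 gives 11 > 10.
X3 is not dominant: against Y1, X1 gives 11 > 4.
No single strategy is best against every opponent action.

No strictly dominant strategy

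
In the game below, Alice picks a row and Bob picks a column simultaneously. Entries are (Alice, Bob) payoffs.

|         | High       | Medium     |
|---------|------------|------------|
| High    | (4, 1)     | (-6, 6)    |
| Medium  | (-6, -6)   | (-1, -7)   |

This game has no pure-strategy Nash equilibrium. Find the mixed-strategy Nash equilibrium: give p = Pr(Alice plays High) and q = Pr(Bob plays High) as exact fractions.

Each player's mixing probability is pinned down by making the *other* player indifferent.
Bob indifferent between High and Medium: p·1 + (1−p)·(-6) = p·6 + (1−p)·(-7) ⟹ (-6) + 7p = (-7) + 13p ⟹ p = 1/6.
Alice indifferent between High and Medium: q·4 + (1−q)·(-6) = q·(-6) + (1−q)·(-1) ⟹ (-6) + 10q = (-1) + (-5)q ⟹ q = 1/3.

p = 1/6, q = 1/3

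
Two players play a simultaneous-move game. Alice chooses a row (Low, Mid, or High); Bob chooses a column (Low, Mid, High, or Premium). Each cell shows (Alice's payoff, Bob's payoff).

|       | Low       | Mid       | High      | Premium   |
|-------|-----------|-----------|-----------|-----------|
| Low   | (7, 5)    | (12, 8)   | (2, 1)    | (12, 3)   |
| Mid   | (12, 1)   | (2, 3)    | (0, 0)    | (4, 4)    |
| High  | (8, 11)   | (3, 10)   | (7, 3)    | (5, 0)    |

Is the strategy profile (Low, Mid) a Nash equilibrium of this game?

Yes

Holding Bob at Mid: Alice gets 12 from Low, versus 2 from Mid, 3 from High. No profitable deviation for Alice.
Holding Alice at Low: Bob gets 8 from Mid, versus 5 from Low, 1 from High, 3 from Premium. No profitable deviation for Bob either.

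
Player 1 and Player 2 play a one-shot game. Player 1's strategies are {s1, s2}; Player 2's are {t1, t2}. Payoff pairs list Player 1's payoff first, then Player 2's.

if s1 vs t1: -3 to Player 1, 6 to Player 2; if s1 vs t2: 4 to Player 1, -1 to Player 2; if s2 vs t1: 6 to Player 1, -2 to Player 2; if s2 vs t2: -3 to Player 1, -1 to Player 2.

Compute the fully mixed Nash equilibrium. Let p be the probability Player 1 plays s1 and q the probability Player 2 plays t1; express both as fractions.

p = 1/8, q = 7/16

In a mixed NE each player is indifferent between their pure strategies, so the opponent's mix sets the indifference.
Player 2 indifferent between t1 and t2: p·6 + (1−p)·(-2) = p·(-1) + (1−p)·(-1) ⟹ (-2) + 8p = (-1) + 0p ⟹ p = 1/8.
Player 1 indifferent between s1 and s2: q·(-3) + (1−q)·4 = q·6 + (1−q)·(-3) ⟹ 4 + (-7)q = (-3) + 9q ⟹ q = 7/16.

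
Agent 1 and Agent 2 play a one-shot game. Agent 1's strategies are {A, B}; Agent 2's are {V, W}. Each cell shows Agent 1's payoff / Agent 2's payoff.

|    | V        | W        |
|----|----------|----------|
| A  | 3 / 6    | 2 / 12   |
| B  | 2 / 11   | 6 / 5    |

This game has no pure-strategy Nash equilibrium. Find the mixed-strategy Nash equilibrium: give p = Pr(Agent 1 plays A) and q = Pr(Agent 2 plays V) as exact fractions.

p = 1/2, q = 4/5

In a mixed NE each player is indifferent between their pure strategies, so the opponent's mix sets the indifference.
Agent 2 indifferent between V and W: p·6 + (1−p)·11 = p·12 + (1−p)·5 ⟹ 11 + (-5)p = 5 + 7p ⟹ p = 1/2.
Agent 1 indifferent between A and B: q·3 + (1−q)·2 = q·2 + (1−q)·6 ⟹ 2 + 1q = 6 + (-4)q ⟹ q = 4/5.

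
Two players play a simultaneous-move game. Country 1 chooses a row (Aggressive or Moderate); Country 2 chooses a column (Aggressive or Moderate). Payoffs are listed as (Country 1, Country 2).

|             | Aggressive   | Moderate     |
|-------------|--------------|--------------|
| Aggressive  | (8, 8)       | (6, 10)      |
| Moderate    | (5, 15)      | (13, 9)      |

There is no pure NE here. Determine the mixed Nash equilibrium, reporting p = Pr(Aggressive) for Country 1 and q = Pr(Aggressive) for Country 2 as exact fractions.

p = 3/4, q = 7/10

Each player's mixing probability is pinned down by making the *other* player indifferent.
Country 2 indifferent between Aggressive and Moderate: p·8 + (1−p)·15 = p·10 + (1−p)·9 ⟹ 15 + (-7)p = 9 + 1p ⟹ p = 3/4.
Country 1 indifferent between Aggressive and Moderate: q·8 + (1−q)·6 = q·5 + (1−q)·13 ⟹ 6 + 2q = 13 + (-8)q ⟹ q = 7/10.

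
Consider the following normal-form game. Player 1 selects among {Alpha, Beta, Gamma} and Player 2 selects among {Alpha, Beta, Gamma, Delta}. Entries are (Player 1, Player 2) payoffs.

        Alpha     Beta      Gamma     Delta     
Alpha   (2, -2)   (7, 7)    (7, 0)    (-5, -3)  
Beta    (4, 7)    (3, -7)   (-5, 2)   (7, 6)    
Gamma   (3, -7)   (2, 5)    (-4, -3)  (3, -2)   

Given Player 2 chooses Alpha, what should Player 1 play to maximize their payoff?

With Player 2 fixed at Alpha, Player 1's payoffs are: Alpha → 2, Beta → 4, Gamma → 3.
The maximum is 4, achieved by Beta.

Beta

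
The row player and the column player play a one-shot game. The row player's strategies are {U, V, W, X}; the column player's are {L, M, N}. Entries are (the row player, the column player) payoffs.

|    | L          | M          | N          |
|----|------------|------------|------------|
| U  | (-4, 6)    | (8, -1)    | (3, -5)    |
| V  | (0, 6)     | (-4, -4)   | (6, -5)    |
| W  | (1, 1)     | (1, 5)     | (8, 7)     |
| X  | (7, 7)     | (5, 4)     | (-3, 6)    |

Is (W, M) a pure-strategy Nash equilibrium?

Holding the column player at M: the row player gets 1 from W but could get 8 by switching to U. The row player has a profitable deviation.

No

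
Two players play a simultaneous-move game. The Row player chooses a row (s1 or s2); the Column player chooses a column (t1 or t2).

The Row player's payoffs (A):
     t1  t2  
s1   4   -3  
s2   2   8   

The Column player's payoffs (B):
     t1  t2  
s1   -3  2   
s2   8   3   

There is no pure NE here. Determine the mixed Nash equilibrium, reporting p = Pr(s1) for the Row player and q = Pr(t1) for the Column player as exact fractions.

p = 1/2, q = 11/13

Each player's mixing probability is pinned down by making the *other* player indifferent.
The Column player indifferent between t1 and t2: p·(-3) + (1−p)·8 = p·2 + (1−p)·3 ⟹ 8 + (-11)p = 3 + (-1)p ⟹ p = 1/2.
The Row player indifferent between s1 and s2: q·4 + (1−q)·(-3) = q·2 + (1−q)·8 ⟹ (-3) + 7q = 8 + (-6)q ⟹ q = 11/13.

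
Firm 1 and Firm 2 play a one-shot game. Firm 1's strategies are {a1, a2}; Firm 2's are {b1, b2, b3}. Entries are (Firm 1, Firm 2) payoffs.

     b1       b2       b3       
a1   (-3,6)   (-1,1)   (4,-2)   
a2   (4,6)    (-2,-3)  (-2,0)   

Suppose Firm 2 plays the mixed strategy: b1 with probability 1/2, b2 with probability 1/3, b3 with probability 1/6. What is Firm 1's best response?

Firm 1's best reply maximizes expected payoff against the mix.
a1: (1/2)·(-3) + (1/3)·(-1) + (1/6)·4 = -7/6
a2: (1/2)·4 + (1/3)·(-2) + (1/6)·(-2) = 1
Highest expected payoff is 1, from a2.

a2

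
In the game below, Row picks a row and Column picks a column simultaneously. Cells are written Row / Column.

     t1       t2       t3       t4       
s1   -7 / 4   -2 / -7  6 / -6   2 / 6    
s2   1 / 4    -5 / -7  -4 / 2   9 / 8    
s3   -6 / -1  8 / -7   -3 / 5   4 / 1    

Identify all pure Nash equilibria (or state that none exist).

A profile is a Nash equilibrium when each player is best-responding to the other.
Row's best responses — vs t1: s2 (payoff 1); vs t2: s3 (payoff 8); vs t3: s1 (payoff 6); vs t4: s2 (payoff 9).
Column's best responses — vs s1: t4 (payoff 6); vs s2: t4 (payoff 8); vs s3: t3 (payoff 5).
The only mutual best response is (s2, t4); neither player gains by switching there.

(s2, t4)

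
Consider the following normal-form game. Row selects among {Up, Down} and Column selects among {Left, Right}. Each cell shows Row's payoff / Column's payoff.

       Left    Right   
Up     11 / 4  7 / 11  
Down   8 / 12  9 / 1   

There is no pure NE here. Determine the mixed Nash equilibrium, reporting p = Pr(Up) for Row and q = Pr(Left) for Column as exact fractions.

p = 11/18, q = 2/5

Each player's mixing probability is pinned down by making the *other* player indifferent.
Column indifferent between Left and Right: p·4 + (1−p)·12 = p·11 + (1−p)·1 ⟹ 12 + (-8)p = 1 + 10p ⟹ p = 11/18.
Row indifferent between Up and Down: q·11 + (1−q)·7 = q·8 + (1−q)·9 ⟹ 7 + 4q = 9 + (-1)q ⟹ q = 2/5.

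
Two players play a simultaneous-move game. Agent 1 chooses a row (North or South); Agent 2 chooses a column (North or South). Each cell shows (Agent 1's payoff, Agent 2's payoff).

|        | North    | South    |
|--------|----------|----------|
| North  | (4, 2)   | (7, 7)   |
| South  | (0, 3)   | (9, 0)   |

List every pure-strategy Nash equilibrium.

Check mutual best responses: a cell is a NE iff neither player can gain by unilaterally deviating.
Agent 1's best responses — vs North: North (payoff 4); vs South: South (payoff 9).
Agent 2's best responses — vs North: South (payoff 7); vs South: North (payoff 3).
No cell has both players best-responding. For instance, Agent 1's best reply to North is North, but against North Agent 2 prefers South over North.

There is no pure-strategy Nash equilibrium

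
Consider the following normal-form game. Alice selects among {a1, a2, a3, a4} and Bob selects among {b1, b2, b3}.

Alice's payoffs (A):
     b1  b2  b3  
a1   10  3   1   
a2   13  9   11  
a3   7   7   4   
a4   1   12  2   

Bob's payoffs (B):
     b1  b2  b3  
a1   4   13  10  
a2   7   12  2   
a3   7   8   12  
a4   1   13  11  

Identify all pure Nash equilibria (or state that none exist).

A profile is a Nash equilibrium when each player is best-responding to the other.
Alice's best responses — vs b1: a2 (payoff 13); vs b2: a4 (payoff 12); vs b3: a2 (payoff 11).
Bob's best responses — vs a1: b2 (payoff 13); vs a2: b2 (payoff 12); vs a3: b3 (payoff 12); vs a4: b2 (payoff 13).
The only mutual best response is (a4, b2); neither player gains by switching there.

(a4, b2)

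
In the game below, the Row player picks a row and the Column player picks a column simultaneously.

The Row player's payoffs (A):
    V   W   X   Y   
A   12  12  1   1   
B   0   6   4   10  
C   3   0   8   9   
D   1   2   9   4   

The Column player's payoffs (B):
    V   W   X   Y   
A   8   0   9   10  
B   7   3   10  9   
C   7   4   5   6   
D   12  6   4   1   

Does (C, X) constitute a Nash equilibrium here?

Holding the Column player at X: the Row player gets 8 from C but could get 9 by switching to D. The Row player has a profitable deviation.

No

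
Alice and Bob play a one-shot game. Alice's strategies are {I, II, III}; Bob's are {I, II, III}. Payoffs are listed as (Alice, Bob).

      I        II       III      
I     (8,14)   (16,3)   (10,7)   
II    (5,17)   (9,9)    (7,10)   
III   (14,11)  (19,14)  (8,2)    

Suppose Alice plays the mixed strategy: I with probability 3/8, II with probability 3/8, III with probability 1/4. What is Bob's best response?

I

Compute Bob's expected payoff from each pure strategy against the given mix.
I: (3/8)·14 + (3/8)·17 + (1/4)·11 = 115/8
II: (3/8)·3 + (3/8)·9 + (1/4)·14 = 8
III: (3/8)·7 + (3/8)·10 + (1/4)·2 = 55/8
Highest expected payoff is 115/8, from I.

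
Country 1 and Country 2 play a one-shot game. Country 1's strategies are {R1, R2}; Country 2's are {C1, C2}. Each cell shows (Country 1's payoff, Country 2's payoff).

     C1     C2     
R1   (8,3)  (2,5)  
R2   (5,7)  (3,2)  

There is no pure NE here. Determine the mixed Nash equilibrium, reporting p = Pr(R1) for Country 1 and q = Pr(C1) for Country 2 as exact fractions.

p = 5/7, q = 1/4

In a mixed NE each player is indifferent between their pure strategies, so the opponent's mix sets the indifference.
Country 2 indifferent between C1 and C2: p·3 + (1−p)·7 = p·5 + (1−p)·2 ⟹ 7 + (-4)p = 2 + 3p ⟹ p = 5/7.
Country 1 indifferent between R1 and R2: q·8 + (1−q)·2 = q·5 + (1−q)·3 ⟹ 2 + 6q = 3 + 2q ⟹ q = 1/4.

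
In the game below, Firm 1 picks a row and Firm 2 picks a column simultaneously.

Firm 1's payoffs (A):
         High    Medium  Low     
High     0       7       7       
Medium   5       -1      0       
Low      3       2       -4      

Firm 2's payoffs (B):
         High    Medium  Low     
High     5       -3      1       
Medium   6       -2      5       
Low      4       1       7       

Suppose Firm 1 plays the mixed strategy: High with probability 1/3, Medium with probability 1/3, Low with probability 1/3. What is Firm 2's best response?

High

Firm 2's best reply maximizes expected payoff against the mix.
High: (1/3)·5 + (1/3)·6 + (1/3)·4 = 5
Medium: (1/3)·(-3) + (1/3)·(-2) + (1/3)·1 = -4/3
Low: (1/3)·1 + (1/3)·5 + (1/3)·7 = 13/3
Highest expected payoff is 5, from High.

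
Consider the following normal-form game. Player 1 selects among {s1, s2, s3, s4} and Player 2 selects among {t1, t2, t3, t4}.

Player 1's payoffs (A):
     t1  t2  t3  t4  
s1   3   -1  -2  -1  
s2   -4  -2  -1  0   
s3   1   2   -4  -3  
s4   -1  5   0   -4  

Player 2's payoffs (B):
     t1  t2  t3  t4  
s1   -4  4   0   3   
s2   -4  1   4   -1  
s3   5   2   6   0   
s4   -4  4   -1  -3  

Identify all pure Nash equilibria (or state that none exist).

(s4, t2)

A profile is a Nash equilibrium when each player is best-responding to the other.
Player 1's best responses — vs t1: s1 (payoff 3); vs t2: s4 (payoff 5); vs t3: s4 (payoff 0); vs t4: s2 (payoff 0).
Player 2's best responses — vs s1: t2 (payoff 4); vs s2: t3 (payoff 4); vs s3: t3 (payoff 6); vs s4: t2 (payoff 4).
The only mutual best response is (s4, t2); neither player gains by switching there.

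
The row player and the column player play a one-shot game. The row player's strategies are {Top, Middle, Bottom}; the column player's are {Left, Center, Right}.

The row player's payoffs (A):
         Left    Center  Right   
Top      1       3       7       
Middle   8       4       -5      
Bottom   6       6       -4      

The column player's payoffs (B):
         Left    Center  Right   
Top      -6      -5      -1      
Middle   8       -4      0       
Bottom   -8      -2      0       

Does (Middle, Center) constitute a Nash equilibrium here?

Holding the column player at Center: the row player gets 4 from Middle but could get 6 by switching to Bottom. The row player has a profitable deviation.

No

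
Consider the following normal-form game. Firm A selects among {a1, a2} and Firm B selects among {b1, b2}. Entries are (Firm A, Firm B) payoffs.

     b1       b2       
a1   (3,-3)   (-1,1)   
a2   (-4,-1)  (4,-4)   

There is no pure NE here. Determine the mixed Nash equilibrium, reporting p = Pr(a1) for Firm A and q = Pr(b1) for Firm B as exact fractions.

Each player's mixing probability is pinned down by making the *other* player indifferent.
Firm B indifferent between b1 and b2: p·(-3) + (1−p)·(-1) = p·1 + (1−p)·(-4) ⟹ (-1) + (-2)p = (-4) + 5p ⟹ p = 3/7.
Firm A indifferent between a1 and a2: q·3 + (1−q)·(-1) = q·(-4) + (1−q)·4 ⟹ (-1) + 4q = 4 + (-8)q ⟹ q = 5/12.

p = 3/7, q = 5/12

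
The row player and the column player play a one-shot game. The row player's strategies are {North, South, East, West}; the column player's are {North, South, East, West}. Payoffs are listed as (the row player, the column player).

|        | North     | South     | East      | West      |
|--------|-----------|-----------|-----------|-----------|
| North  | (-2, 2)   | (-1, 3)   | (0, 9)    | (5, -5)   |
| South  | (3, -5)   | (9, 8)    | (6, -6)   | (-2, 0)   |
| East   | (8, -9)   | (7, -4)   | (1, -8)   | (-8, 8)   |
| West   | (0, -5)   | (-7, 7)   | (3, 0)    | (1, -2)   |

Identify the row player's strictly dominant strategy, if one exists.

A strategy is strictly dominant if it gives the row player a strictly higher payoff than every other strategy, against every choice by the opponent.
North is not dominant: against North, South gives 3 > -2.
South is not dominant: against North, East gives 8 > 3.
East is not dominant: against South, South gives 9 > 7.
West is not dominant: against North, South gives 3 > 0.
No single strategy is best against every opponent action.

None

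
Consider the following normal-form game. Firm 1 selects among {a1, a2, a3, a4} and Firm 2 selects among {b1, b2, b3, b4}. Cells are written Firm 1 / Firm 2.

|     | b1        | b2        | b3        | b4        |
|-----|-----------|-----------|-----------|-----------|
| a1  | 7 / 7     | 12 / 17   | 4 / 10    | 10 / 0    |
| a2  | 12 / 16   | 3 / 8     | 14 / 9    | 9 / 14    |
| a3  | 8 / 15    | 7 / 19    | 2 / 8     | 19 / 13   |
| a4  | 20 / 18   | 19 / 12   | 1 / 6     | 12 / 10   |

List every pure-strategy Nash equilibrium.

Check mutual best responses: a cell is a NE iff neither player can gain by unilaterally deviating.
Firm 1's best responses — vs b1: a4 (payoff 20); vs b2: a4 (payoff 19); vs b3: a2 (payoff 14); vs b4: a3 (payoff 19).
Firm 2's best responses — vs a1: b2 (payoff 17); vs a2: b1 (payoff 16); vs a3: b2 (payoff 19); vs a4: b1 (payoff 18).
The only mutual best response is (a4, b1); neither player gains by switching there.

(a4, b1)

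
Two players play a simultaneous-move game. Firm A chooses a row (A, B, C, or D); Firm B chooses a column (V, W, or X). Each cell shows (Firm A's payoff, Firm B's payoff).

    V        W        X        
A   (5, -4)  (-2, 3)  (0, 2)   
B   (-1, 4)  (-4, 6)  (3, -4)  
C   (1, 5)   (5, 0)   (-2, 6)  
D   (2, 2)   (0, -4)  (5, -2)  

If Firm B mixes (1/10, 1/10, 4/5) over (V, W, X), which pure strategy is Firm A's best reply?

D

Compute Firm A's expected payoff from each pure strategy against the given mix.
A: (1/10)·5 + (1/10)·(-2) + (4/5)·0 = 3/10
B: (1/10)·(-1) + (1/10)·(-4) + (4/5)·3 = 19/10
C: (1/10)·1 + (1/10)·5 + (4/5)·(-2) = -1
D: (1/10)·2 + (1/10)·0 + (4/5)·5 = 21/5
Highest expected payoff is 21/5, from D.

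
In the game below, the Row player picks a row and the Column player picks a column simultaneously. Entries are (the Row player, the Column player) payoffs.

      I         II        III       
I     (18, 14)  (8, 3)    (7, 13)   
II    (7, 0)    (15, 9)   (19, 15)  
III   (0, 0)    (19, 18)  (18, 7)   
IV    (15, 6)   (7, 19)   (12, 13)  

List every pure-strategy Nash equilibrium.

A profile is a Nash equilibrium when each player is best-responding to the other.
The Row player's best responses — vs I: I (payoff 18); vs II: III (payoff 19); vs III: II (payoff 19).
The Column player's best responses — vs I: I (payoff 14); vs II: III (payoff 15); vs III: II (payoff 18); vs IV: II (payoff 19).
Mutual best responses occur at (I, I), (II, III), and (III, II); at each, neither player gains by switching.

(I, I), (II, III), and (III, II)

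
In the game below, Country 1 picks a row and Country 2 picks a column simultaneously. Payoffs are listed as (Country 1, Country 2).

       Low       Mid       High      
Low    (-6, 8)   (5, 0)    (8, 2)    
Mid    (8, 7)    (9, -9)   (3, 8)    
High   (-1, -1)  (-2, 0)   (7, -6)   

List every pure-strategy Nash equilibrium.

Check mutual best responses: a cell is a NE iff neither player can gain by unilaterally deviating.
Country 1's best responses — vs Low: Mid (payoff 8); vs Mid: Mid (payoff 9); vs High: Low (payoff 8).
Country 2's best responses — vs Low: Low (payoff 8); vs Mid: High (payoff 8); vs High: Mid (payoff 0).
No cell has both players best-responding. For instance, Country 1's best reply to Low is Mid, but against Mid Country 2 prefers High over Low.

There is no pure-strategy Nash equilibrium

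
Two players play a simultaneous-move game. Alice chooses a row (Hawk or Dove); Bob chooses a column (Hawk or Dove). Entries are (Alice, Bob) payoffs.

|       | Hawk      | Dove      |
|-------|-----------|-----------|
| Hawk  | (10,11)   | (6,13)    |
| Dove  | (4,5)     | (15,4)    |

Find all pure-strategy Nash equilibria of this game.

None

A profile is a Nash equilibrium when each player is best-responding to the other.
Alice's best responses — vs Hawk: Hawk (payoff 10); vs Dove: Dove (payoff 15).
Bob's best responses — vs Hawk: Dove (payoff 13); vs Dove: Hawk (payoff 5).
No cell has both players best-responding. For instance, Alice's best reply to Hawk is Hawk, but against Hawk Bob prefers Dove over Hawk.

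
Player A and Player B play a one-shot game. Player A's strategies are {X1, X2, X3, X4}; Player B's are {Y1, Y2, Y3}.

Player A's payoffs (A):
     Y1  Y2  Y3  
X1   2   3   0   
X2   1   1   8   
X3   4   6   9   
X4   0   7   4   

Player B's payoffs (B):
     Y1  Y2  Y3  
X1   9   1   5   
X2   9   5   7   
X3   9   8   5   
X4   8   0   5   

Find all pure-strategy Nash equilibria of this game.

Check mutual best responses: a cell is a NE iff neither player can gain by unilaterally deviating.
Player A's best responses — vs Y1: X3 (payoff 4); vs Y2: X4 (payoff 7); vs Y3: X3 (payoff 9).
Player B's best responses — vs X1: Y1 (payoff 9); vs X2: Y1 (payoff 9); vs X3: Y1 (payoff 9); vs X4: Y1 (payoff 8).
The only mutual best response is (X3, Y1); neither player gains by switching there.

(X3, Y1)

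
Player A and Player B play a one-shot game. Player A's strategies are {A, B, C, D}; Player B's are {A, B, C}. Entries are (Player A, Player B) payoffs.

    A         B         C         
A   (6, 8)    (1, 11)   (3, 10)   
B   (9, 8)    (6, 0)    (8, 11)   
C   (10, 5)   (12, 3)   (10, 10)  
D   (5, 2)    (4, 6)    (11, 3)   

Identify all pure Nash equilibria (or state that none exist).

Check mutual best responses: a cell is a NE iff neither player can gain by unilaterally deviating.
Player A's best responses — vs A: C (payoff 10); vs B: C (payoff 12); vs C: D (payoff 11).
Player B's best responses — vs A: B (payoff 11); vs B: C (payoff 11); vs C: C (payoff 10); vs D: B (payoff 6).
No cell has both players best-responding. For instance, Player A's best reply to A is C, but against C Player B prefers C over A.

There is no pure-strategy Nash equilibrium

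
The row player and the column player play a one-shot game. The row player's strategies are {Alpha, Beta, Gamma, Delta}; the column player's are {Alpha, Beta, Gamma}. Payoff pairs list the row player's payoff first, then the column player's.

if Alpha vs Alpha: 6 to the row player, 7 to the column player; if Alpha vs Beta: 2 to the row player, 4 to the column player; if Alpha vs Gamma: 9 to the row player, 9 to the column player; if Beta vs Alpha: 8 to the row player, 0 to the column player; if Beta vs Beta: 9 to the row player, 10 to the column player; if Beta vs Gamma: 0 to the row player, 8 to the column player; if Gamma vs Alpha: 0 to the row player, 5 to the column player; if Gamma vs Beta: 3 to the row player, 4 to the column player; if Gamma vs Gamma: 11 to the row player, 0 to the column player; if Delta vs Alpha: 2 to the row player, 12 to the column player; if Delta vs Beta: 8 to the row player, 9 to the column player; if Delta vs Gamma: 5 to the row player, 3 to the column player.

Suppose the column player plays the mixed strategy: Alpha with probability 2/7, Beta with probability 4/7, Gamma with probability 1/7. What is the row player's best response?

The row player's best reply maximizes expected payoff against the mix.
Alpha: (2/7)·6 + (4/7)·2 + (1/7)·9 = 29/7
Beta: (2/7)·8 + (4/7)·9 + (1/7)·0 = 52/7
Gamma: (2/7)·0 + (4/7)·3 + (1/7)·11 = 23/7
Delta: (2/7)·2 + (4/7)·8 + (1/7)·5 = 41/7
Highest expected payoff is 52/7, from Beta.

Beta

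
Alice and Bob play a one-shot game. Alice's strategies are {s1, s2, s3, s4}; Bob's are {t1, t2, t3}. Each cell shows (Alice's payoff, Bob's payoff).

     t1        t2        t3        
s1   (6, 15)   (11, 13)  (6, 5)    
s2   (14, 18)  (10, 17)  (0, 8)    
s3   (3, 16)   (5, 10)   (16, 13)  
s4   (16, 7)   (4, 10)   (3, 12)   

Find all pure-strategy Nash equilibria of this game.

Check mutual best responses: a cell is a NE iff neither player can gain by unilaterally deviating.
Alice's best responses — vs t1: s4 (payoff 16); vs t2: s1 (payoff 11); vs t3: s3 (payoff 16).
Bob's best responses — vs s1: t1 (payoff 15); vs s2: t1 (payoff 18); vs s3: t1 (payoff 16); vs s4: t3 (payoff 12).
No cell has both players best-responding. For instance, Alice's best reply to t1 is s4, but against s4 Bob prefers t3 over t1.

No pure-strategy Nash equilibrium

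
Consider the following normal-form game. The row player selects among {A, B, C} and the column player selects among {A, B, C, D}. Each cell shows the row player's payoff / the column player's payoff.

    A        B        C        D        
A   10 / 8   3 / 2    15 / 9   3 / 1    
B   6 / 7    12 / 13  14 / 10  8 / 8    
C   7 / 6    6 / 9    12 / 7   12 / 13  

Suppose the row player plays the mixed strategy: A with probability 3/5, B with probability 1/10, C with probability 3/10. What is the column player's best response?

C

Compute the column player's expected payoff from each pure strategy against the given mix.
A: (3/5)·8 + (1/10)·7 + (3/10)·6 = 73/10
B: (3/5)·2 + (1/10)·13 + (3/10)·9 = 26/5
C: (3/5)·9 + (1/10)·10 + (3/10)·7 = 17/2
D: (3/5)·1 + (1/10)·8 + (3/10)·13 = 53/10
Highest expected payoff is 17/2, from C.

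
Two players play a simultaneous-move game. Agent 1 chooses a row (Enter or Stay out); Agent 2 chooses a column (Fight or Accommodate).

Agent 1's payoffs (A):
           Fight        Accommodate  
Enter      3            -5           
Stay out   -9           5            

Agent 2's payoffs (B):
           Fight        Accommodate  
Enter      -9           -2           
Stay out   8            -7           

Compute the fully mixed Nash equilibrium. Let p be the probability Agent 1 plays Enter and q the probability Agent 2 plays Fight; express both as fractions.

In a mixed NE each player is indifferent between their pure strategies, so the opponent's mix sets the indifference.
Agent 2 indifferent between Fight and Accommodate: p·(-9) + (1−p)·8 = p·(-2) + (1−p)·(-7) ⟹ 8 + (-17)p = (-7) + 5p ⟹ p = 15/22.
Agent 1 indifferent between Enter and Stay out: q·3 + (1−q)·(-5) = q·(-9) + (1−q)·5 ⟹ (-5) + 8q = 5 + (-14)q ⟹ q = 5/11.

p = 15/22, q = 5/11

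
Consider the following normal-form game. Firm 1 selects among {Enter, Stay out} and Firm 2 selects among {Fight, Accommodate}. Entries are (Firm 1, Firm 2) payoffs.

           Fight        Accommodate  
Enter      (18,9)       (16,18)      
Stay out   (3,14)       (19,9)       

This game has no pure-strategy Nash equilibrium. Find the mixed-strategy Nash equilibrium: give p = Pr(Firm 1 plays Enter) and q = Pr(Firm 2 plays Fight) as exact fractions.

In a mixed NE each player is indifferent between their pure strategies, so the opponent's mix sets the indifference.
Firm 2 indifferent between Fight and Accommodate: p·9 + (1−p)·14 = p·18 + (1−p)·9 ⟹ 14 + (-5)p = 9 + 9p ⟹ p = 5/14.
Firm 1 indifferent between Enter and Stay out: q·18 + (1−q)·16 = q·3 + (1−q)·19 ⟹ 16 + 2q = 19 + (-16)q ⟹ q = 1/6.

p = 5/14, q = 1/6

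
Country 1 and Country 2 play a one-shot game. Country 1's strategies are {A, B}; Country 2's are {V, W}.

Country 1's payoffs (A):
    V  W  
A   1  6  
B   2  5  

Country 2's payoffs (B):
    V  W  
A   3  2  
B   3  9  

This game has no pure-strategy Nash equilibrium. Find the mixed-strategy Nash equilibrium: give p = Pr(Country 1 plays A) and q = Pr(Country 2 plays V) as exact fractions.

p = 6/7, q = 1/2

In a mixed NE each player is indifferent between their pure strategies, so the opponent's mix sets the indifference.
Country 2 indifferent between V and W: p·3 + (1−p)·3 = p·2 + (1−p)·9 ⟹ 3 + 0p = 9 + (-7)p ⟹ p = 6/7.
Country 1 indifferent between A and B: q·1 + (1−q)·6 = q·2 + (1−q)·5 ⟹ 6 + (-5)q = 5 + (-3)q ⟹ q = 1/2.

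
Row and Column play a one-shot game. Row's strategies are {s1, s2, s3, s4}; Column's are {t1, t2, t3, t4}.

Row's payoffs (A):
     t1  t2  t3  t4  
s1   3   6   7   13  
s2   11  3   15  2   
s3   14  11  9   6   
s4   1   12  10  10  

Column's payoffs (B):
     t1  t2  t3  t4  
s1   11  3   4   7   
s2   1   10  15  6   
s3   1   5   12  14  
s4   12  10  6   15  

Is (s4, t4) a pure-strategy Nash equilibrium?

No

Holding Column at t4: Row gets 10 from s4 but could get 13 by switching to s1. Row has a profitable deviation.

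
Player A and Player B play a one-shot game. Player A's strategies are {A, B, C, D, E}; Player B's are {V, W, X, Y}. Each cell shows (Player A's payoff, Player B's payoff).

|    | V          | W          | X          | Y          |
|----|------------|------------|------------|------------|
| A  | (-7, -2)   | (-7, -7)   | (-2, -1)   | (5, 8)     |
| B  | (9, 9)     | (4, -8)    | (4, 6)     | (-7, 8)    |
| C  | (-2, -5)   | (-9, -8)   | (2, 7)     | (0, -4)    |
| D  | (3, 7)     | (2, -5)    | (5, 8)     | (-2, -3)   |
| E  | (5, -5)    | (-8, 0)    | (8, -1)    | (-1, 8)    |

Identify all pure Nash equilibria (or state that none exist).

(A, Y) and (B, V)

A profile is a Nash equilibrium when each player is best-responding to the other.
Player A's best responses — vs V: B (payoff 9); vs W: B (payoff 4); vs X: E (payoff 8); vs Y: A (payoff 5).
Player B's best responses — vs A: Y (payoff 8); vs B: V (payoff 9); vs C: X (payoff 7); vs D: X (payoff 8); vs E: Y (payoff 8).
Mutual best responses occur at (A, Y) and (B, V); at each, neither player gains by switching.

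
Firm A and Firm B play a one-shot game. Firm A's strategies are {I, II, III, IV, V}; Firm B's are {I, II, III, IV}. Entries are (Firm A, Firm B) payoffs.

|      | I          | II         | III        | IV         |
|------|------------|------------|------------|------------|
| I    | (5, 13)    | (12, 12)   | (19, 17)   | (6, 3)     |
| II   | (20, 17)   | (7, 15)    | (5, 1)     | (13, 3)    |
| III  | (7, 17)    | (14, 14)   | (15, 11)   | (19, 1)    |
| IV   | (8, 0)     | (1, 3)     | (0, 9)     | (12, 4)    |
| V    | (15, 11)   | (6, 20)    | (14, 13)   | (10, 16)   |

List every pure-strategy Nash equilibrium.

(I, III) and (II, I)

A profile is a Nash equilibrium when each player is best-responding to the other.
Firm A's best responses — vs I: II (payoff 20); vs II: III (payoff 14); vs III: I (payoff 19); vs IV: III (payoff 19).
Firm B's best responses — vs I: III (payoff 17); vs II: I (payoff 17); vs III: I (payoff 17); vs IV: III (payoff 9); vs V: II (payoff 20).
Mutual best responses occur at (I, III) and (II, I); at each, neither player gains by switching.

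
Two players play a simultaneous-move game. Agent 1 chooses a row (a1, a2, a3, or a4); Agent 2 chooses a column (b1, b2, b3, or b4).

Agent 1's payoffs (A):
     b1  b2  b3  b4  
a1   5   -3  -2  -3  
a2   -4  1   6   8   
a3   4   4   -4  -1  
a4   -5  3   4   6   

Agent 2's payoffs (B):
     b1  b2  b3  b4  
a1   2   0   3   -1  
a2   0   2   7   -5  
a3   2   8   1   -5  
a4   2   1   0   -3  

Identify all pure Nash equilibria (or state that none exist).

Find each player's best response to every opponent strategy; NE are the intersections.
Agent 1's best responses — vs b1: a1 (payoff 5); vs b2: a3 (payoff 4); vs b3: a2 (payoff 6); vs b4: a2 (payoff 8).
Agent 2's best responses — vs a1: b3 (payoff 3); vs a2: b3 (payoff 7); vs a3: b2 (payoff 8); vs a4: b1 (payoff 2).
Mutual best responses occur at (a2, b3) and (a3, b2); at each, neither player gains by switching.

(a2, b3) and (a3, b2)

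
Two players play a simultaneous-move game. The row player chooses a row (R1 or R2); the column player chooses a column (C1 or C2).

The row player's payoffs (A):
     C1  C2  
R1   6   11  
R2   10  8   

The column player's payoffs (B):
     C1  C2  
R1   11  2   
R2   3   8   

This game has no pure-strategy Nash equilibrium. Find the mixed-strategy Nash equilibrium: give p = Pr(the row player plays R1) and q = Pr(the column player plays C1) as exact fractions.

Each player's mixing probability is pinned down by making the *other* player indifferent.
The column player indifferent between C1 and C2: p·11 + (1−p)·3 = p·2 + (1−p)·8 ⟹ 3 + 8p = 8 + (-6)p ⟹ p = 5/14.
The row player indifferent between R1 and R2: q·6 + (1−q)·11 = q·10 + (1−q)·8 ⟹ 11 + (-5)q = 8 + 2q ⟹ q = 3/7.

p = 5/14, q = 3/7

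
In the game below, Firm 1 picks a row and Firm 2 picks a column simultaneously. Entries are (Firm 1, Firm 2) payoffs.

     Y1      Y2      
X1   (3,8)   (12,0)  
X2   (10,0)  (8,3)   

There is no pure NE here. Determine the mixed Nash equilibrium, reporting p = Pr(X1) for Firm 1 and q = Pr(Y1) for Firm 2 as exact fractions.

p = 3/11, q = 4/11

In a mixed NE each player is indifferent between their pure strategies, so the opponent's mix sets the indifference.
Firm 2 indifferent between Y1 and Y2: p·8 + (1−p)·0 = p·0 + (1−p)·3 ⟹ 0 + 8p = 3 + (-3)p ⟹ p = 3/11.
Firm 1 indifferent between X1 and X2: q·3 + (1−q)·12 = q·10 + (1−q)·8 ⟹ 12 + (-9)q = 8 + 2q ⟹ q = 4/11.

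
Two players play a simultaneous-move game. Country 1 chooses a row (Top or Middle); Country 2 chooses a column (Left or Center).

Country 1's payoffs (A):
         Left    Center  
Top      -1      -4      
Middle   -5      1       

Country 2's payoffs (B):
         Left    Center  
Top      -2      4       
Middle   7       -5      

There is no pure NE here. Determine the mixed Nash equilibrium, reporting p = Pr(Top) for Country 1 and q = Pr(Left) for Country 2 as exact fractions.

In a mixed NE each player is indifferent between their pure strategies, so the opponent's mix sets the indifference.
Country 2 indifferent between Left and Center: p·(-2) + (1−p)·7 = p·4 + (1−p)·(-5) ⟹ 7 + (-9)p = (-5) + 9p ⟹ p = 2/3.
Country 1 indifferent between Top and Middle: q·(-1) + (1−q)·(-4) = q·(-5) + (1−q)·1 ⟹ (-4) + 3q = 1 + (-6)q ⟹ q = 5/9.

p = 2/3, q = 5/9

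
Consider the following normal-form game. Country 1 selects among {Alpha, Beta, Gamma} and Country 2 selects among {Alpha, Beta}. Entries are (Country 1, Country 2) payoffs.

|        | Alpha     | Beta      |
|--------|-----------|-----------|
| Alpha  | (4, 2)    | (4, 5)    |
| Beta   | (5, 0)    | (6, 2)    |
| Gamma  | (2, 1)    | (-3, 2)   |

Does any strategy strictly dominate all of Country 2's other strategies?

Check whether one of Country 2's strategies beats all alternatives regardless of what the opponent does.
Beta strictly dominates: vs Alpha: 5 > 2; vs Beta: 2 > 0; vs Gamma: 2 > 1.

Beta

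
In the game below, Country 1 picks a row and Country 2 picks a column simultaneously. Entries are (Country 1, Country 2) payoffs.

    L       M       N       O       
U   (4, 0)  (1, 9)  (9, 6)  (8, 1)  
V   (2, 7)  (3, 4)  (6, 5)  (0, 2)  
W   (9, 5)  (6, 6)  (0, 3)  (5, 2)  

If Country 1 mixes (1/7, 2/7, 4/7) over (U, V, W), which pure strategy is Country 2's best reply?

Compute Country 2's expected payoff from each pure strategy against the given mix.
L: (1/7)·0 + (2/7)·7 + (4/7)·5 = 34/7
M: (1/7)·9 + (2/7)·4 + (4/7)·6 = 41/7
N: (1/7)·6 + (2/7)·5 + (4/7)·3 = 4
O: (1/7)·1 + (2/7)·2 + (4/7)·2 = 13/7
Highest expected payoff is 41/7, from M.

M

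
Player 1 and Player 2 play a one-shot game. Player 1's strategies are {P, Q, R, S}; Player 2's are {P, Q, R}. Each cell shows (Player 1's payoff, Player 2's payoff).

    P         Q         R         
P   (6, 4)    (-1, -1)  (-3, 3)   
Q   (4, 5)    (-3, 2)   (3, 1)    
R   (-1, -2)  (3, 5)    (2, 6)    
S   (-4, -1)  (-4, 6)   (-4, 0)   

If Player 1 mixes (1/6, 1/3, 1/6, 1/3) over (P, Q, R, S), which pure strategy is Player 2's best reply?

Q

Compute Player 2's expected payoff from each pure strategy against the given mix.
P: (1/6)·4 + (1/3)·5 + (1/6)·(-2) + (1/3)·(-1) = 5/3
Q: (1/6)·(-1) + (1/3)·2 + (1/6)·5 + (1/3)·6 = 10/3
R: (1/6)·3 + (1/3)·1 + (1/6)·6 + (1/3)·0 = 11/6
Highest expected payoff is 10/3, from Q.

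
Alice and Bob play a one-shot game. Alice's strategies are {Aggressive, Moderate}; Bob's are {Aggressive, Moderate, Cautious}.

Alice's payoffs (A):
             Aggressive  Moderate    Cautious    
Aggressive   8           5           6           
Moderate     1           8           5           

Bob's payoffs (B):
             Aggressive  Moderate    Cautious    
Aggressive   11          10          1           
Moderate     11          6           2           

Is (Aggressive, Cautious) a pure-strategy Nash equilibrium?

No

Holding Bob at Cautious: Alice gets 6 from Aggressive, versus 5 from Moderate. No profitable deviation for Alice.
Holding Alice at Aggressive: Bob gets 1 from Cautious but could get 11 by switching to Aggressive. Bob has a profitable deviation.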